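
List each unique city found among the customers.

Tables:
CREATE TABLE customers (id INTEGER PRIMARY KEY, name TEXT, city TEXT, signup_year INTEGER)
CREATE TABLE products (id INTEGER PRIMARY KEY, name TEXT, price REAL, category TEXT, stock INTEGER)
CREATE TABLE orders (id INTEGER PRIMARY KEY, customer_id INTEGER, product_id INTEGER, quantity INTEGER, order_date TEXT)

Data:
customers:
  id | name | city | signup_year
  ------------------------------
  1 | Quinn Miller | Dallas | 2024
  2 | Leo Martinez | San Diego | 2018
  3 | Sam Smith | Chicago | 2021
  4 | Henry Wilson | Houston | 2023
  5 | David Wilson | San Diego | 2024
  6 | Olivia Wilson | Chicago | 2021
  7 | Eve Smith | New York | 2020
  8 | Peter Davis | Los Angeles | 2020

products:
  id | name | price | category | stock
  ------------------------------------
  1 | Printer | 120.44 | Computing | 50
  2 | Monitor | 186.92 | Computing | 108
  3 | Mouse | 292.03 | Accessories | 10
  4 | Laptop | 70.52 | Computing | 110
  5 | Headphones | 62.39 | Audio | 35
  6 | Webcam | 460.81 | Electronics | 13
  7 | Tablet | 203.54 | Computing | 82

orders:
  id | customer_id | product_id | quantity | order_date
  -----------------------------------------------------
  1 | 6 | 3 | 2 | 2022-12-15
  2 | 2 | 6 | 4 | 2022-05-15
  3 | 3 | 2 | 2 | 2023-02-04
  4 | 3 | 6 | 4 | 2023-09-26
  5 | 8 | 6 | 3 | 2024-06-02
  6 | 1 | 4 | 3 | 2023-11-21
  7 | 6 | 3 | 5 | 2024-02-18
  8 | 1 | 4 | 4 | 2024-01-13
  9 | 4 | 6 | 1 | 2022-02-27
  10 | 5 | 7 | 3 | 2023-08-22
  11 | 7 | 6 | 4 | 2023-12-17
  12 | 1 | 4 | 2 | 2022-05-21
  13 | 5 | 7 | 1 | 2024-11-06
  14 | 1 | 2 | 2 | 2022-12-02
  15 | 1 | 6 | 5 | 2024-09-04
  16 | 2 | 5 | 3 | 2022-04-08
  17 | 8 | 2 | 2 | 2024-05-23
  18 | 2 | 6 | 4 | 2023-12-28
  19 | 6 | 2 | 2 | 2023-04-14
SELECT DISTINCT city FROM customers

Execution result:
city
Dallas
San Diego
Chicago
Houston
New York
Los Angeles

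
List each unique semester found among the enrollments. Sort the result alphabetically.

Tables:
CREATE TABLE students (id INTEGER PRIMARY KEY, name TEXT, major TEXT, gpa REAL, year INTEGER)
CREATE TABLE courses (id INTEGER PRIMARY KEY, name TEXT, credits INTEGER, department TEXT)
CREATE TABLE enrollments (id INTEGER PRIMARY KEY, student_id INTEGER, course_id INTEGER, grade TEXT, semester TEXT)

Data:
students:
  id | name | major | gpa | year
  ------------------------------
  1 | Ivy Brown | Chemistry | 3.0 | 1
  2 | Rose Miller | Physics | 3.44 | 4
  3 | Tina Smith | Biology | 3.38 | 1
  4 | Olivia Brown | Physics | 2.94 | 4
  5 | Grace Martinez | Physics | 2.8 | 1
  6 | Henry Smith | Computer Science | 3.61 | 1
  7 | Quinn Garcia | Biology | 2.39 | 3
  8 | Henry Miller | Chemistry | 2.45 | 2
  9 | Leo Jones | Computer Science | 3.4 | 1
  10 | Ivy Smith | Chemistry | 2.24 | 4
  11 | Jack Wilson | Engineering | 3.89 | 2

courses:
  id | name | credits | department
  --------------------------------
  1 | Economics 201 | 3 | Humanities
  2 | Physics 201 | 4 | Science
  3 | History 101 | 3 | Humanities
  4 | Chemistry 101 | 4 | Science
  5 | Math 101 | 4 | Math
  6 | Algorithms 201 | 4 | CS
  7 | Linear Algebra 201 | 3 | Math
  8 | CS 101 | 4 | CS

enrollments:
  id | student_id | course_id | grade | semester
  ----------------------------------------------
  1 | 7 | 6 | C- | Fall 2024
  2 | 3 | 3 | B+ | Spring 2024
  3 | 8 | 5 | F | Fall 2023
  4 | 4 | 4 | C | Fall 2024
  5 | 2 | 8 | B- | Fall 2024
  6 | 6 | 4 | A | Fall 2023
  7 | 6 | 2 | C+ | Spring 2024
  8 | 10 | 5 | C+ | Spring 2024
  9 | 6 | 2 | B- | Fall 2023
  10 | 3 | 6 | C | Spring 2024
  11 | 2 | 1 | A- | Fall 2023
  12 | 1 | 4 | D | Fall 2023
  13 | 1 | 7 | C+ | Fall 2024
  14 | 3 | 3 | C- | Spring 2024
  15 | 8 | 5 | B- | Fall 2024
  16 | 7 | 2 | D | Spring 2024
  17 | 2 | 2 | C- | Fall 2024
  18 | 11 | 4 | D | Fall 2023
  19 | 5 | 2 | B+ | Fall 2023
SELECT DISTINCT semester FROM enrollments ORDER BY semester

Execution result:
semester
Fall 2023
Fall 2024
Spring 2024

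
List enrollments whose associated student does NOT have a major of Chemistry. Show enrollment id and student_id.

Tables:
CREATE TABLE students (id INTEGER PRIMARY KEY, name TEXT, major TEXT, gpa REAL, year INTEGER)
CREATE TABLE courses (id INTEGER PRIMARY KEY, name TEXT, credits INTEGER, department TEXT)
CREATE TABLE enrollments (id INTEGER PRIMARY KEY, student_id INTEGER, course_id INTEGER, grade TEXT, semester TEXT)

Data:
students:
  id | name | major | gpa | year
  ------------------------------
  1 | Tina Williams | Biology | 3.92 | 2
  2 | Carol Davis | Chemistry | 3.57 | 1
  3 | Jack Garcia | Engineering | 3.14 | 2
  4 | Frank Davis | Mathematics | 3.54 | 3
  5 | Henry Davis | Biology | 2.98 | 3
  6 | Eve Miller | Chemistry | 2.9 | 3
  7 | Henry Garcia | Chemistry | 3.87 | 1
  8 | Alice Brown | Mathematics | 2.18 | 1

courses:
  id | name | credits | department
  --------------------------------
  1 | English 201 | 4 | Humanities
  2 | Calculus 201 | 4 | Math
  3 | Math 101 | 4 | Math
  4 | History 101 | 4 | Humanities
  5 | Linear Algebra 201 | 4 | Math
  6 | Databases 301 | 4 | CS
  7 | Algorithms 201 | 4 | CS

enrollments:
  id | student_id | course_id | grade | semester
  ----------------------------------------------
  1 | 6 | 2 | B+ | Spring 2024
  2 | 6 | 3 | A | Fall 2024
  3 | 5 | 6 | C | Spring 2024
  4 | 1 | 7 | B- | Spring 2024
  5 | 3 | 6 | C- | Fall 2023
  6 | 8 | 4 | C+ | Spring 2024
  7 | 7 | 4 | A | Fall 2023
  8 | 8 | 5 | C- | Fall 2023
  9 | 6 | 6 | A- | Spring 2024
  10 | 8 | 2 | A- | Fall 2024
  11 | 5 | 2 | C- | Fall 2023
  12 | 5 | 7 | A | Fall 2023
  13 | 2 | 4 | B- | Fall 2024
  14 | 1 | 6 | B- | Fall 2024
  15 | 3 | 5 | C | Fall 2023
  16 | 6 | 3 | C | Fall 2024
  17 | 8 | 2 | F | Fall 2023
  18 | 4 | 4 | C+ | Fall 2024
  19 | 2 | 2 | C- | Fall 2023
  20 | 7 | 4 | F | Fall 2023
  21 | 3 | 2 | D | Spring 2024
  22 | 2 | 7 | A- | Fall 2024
SELECT id, student_id FROM enrollments WHERE student_id NOT IN (SELECT id FROM students WHERE major = 'Chemistry')

Execution result:
id | student_id
3 | 5
4 | 1
5 | 3
6 | 8
8 | 8
10 | 8
11 | 5
12 | 5
14 | 1
15 | 3
17 | 8
18 | 4
21 | 3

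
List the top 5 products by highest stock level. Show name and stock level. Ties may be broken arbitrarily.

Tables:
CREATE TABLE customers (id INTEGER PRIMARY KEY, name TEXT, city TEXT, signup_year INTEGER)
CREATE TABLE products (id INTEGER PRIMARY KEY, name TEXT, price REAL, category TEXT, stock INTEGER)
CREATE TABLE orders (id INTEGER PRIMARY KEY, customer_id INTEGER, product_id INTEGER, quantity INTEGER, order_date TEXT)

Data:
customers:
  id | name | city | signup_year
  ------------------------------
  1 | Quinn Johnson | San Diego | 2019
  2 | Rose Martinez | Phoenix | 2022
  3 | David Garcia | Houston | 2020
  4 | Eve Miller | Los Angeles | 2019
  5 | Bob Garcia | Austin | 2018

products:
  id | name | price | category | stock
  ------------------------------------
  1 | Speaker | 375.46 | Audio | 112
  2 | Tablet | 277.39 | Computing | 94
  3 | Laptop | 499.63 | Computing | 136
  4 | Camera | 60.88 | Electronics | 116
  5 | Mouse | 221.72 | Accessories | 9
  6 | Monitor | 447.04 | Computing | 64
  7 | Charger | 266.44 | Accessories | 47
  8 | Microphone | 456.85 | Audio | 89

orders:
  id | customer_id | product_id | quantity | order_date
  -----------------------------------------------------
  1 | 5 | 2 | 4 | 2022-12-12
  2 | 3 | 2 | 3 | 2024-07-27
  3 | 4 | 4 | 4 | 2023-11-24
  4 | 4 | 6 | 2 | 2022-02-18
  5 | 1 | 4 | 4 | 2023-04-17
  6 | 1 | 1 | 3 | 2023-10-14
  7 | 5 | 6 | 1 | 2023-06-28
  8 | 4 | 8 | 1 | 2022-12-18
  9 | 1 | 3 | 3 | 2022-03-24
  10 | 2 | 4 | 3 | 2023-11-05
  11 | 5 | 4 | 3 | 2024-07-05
SELECT name, stock FROM products ORDER BY stock DESC LIMIT 5

Execution result:
name | stock
Laptop | 136
Camera | 116
Speaker | 112
Tablet | 94
Microphone | 89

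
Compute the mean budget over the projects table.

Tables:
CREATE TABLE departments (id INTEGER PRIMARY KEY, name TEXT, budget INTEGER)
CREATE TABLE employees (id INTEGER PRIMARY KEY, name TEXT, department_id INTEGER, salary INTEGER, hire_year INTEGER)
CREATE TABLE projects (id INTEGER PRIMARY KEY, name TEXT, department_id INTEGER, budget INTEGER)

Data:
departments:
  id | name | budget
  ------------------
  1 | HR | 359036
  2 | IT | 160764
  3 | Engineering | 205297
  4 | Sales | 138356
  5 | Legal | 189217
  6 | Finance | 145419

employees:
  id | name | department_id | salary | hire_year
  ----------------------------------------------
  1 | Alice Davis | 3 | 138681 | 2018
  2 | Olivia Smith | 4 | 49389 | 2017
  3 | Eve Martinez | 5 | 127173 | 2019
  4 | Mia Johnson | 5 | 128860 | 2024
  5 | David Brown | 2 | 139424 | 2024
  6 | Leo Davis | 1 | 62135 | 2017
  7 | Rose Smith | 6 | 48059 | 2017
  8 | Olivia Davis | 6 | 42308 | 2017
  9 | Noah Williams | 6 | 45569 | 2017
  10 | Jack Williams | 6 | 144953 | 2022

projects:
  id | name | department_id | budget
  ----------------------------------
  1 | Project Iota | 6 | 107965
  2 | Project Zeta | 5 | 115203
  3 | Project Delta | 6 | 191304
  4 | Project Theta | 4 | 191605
SELECT AVG(budget) FROM projects

Execution result:
151519.25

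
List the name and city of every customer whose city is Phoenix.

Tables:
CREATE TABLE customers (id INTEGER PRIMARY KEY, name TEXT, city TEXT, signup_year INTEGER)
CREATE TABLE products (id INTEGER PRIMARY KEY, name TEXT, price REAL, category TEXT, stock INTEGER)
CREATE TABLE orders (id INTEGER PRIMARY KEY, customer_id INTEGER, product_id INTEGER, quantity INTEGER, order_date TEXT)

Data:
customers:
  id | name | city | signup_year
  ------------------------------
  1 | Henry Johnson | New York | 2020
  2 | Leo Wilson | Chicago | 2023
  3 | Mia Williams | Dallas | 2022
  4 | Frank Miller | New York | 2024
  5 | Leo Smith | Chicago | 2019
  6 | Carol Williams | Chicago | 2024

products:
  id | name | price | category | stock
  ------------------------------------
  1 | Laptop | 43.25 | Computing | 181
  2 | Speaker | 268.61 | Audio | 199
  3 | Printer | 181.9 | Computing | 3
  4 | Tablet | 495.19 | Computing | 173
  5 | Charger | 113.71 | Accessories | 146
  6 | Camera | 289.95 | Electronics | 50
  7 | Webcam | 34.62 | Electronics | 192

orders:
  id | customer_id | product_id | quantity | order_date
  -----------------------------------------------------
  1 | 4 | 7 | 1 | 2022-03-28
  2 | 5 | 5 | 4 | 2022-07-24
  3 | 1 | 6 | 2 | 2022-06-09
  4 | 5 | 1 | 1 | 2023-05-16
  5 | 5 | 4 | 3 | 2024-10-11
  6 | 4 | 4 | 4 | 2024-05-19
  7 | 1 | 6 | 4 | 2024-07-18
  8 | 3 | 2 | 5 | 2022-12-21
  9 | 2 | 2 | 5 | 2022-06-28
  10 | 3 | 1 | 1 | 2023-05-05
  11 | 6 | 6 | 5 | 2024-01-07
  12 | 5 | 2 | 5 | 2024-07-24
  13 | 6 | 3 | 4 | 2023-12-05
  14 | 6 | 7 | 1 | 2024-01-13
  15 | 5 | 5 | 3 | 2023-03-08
SELECT name, city FROM customers WHERE city = 'Phoenix'

Execution result:
(no rows)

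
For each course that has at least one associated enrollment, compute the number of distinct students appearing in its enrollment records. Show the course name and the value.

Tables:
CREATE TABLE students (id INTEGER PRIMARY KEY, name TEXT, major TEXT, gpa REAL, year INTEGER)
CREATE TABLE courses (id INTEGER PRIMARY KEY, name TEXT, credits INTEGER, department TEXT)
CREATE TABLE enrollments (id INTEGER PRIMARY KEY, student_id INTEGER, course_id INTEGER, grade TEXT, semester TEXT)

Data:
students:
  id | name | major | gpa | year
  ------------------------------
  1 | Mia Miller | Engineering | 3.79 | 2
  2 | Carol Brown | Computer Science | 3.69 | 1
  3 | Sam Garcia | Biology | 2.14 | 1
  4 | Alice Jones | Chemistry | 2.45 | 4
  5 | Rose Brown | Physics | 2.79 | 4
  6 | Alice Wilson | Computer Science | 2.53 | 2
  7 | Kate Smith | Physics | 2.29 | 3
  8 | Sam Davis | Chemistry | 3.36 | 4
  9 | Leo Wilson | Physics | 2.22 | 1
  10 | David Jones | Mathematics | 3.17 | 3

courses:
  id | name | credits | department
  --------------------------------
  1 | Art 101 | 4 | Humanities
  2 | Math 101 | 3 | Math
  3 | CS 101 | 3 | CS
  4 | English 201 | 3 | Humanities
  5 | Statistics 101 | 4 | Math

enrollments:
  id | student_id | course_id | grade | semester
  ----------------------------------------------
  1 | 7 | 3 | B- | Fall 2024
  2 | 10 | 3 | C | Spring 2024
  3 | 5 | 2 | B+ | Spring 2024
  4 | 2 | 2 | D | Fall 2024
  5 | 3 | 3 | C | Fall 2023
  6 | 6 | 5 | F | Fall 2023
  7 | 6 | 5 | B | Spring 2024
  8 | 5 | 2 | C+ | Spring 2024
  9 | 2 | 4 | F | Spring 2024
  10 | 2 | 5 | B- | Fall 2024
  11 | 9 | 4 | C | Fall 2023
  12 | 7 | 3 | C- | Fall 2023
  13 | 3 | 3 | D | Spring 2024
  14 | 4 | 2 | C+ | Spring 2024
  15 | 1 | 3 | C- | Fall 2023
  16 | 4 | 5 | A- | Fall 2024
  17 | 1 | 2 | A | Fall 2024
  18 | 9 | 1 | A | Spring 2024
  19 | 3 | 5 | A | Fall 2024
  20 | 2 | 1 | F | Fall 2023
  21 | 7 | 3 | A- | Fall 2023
SELECT p.name, COUNT(DISTINCT c.student_id) AS distinct_student_count FROM enrollments c JOIN courses p ON c.course_id = p.id GROUP BY p.id, p.name

Execution result:
name | distinct_student_count
Art 101 | 2
Math 101 | 4
CS 101 | 4
English 201 | 2
Statistics 101 | 4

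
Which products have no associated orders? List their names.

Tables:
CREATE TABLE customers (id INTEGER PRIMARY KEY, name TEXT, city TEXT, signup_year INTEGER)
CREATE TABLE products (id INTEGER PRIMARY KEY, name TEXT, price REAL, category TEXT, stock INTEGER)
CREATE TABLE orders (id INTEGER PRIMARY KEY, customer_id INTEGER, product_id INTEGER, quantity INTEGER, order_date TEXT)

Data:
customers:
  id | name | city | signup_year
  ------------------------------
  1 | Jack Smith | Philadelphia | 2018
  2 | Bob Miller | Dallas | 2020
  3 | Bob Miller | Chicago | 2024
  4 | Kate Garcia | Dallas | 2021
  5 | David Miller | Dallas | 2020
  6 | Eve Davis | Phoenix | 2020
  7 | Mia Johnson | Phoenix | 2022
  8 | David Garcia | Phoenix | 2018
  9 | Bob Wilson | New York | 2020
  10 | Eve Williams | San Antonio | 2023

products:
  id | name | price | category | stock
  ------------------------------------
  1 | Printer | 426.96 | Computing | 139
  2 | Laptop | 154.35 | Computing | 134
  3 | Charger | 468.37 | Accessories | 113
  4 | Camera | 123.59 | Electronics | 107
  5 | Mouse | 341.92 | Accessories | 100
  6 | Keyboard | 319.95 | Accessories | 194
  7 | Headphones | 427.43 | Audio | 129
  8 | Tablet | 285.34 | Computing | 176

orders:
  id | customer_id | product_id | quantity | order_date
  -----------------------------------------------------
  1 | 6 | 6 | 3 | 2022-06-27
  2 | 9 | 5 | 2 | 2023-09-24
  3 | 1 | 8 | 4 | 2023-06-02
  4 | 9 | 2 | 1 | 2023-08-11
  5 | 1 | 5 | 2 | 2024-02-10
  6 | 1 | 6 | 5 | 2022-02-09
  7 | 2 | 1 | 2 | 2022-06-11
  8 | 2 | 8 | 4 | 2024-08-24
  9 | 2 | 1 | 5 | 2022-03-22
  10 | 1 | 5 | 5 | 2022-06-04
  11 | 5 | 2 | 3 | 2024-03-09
SELECT p.name FROM products p LEFT JOIN orders c ON c.product_id = p.id WHERE c.id IS NULL

Execution result:
name
Charger
Camera
Headphones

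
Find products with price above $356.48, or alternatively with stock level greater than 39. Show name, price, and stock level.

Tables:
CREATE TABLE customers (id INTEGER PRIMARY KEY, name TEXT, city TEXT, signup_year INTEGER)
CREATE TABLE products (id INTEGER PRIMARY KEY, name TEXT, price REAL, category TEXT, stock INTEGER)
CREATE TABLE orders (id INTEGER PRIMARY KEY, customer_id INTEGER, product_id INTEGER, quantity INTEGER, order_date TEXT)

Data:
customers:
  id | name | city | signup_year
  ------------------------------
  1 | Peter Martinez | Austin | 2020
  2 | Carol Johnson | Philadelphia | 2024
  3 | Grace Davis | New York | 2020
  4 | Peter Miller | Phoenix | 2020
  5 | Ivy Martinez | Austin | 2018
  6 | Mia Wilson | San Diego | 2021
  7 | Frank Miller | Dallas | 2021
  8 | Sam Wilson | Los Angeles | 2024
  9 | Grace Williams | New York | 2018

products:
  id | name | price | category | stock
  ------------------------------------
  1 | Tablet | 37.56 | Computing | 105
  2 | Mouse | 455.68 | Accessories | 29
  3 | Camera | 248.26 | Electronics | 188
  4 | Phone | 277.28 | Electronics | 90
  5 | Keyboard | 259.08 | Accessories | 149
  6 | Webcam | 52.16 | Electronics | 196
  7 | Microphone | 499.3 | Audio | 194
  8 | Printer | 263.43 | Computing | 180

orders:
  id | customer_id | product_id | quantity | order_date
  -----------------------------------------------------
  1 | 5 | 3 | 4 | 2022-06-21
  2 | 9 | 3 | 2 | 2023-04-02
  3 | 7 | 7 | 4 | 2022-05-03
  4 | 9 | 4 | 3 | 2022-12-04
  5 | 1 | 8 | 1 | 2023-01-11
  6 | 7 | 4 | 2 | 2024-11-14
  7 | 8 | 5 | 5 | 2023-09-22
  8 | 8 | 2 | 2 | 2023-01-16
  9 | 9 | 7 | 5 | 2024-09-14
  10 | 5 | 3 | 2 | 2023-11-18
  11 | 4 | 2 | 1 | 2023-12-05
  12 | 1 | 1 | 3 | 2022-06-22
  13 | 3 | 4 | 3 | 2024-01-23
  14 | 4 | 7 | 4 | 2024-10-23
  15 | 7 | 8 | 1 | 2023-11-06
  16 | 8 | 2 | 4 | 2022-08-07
SELECT name, price, stock FROM products WHERE price > 356.48 OR stock > 39

Execution result:
name | price | stock
Tablet | 37.56 | 105
Mouse | 455.68 | 29
Camera | 248.26 | 188
Phone | 277.28 | 90
Keyboard | 259.08 | 149
Webcam | 52.16 | 196
Microphone | 499.30 | 194
Printer | 263.43 | 180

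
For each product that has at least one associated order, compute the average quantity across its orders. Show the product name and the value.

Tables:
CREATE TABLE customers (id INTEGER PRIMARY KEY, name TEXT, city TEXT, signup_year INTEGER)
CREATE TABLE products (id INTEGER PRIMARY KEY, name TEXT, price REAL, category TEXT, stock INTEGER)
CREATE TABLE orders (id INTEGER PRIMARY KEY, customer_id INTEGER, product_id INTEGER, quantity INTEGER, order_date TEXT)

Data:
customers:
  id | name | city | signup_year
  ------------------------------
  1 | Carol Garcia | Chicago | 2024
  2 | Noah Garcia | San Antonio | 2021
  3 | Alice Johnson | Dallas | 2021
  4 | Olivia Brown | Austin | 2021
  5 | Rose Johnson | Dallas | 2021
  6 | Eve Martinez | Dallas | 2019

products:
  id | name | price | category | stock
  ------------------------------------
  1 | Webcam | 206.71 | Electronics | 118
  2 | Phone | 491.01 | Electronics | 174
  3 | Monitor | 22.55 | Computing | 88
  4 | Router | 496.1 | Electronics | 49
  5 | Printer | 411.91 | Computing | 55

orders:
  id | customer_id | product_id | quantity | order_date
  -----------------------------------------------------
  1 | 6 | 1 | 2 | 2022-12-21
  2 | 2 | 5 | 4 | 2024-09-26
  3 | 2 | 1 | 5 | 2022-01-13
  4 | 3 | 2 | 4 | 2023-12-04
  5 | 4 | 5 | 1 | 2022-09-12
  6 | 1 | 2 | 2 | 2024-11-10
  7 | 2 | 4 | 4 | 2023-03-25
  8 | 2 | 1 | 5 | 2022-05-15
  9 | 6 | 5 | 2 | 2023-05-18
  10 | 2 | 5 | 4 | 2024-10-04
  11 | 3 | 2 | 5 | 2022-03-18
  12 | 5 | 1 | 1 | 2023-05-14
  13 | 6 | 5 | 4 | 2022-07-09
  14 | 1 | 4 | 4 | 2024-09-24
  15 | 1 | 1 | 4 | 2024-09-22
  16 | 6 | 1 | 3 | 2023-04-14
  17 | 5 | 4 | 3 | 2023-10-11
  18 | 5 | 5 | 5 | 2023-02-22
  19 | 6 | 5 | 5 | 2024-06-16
SELECT p.name, AVG(c.quantity) AS avg_quantity FROM orders c JOIN products p ON c.product_id = p.id GROUP BY p.id, p.name

Execution result:
name | avg_quantity
Webcam | 3.33
Phone | 3.67
Router | 3.67
Printer | 3.57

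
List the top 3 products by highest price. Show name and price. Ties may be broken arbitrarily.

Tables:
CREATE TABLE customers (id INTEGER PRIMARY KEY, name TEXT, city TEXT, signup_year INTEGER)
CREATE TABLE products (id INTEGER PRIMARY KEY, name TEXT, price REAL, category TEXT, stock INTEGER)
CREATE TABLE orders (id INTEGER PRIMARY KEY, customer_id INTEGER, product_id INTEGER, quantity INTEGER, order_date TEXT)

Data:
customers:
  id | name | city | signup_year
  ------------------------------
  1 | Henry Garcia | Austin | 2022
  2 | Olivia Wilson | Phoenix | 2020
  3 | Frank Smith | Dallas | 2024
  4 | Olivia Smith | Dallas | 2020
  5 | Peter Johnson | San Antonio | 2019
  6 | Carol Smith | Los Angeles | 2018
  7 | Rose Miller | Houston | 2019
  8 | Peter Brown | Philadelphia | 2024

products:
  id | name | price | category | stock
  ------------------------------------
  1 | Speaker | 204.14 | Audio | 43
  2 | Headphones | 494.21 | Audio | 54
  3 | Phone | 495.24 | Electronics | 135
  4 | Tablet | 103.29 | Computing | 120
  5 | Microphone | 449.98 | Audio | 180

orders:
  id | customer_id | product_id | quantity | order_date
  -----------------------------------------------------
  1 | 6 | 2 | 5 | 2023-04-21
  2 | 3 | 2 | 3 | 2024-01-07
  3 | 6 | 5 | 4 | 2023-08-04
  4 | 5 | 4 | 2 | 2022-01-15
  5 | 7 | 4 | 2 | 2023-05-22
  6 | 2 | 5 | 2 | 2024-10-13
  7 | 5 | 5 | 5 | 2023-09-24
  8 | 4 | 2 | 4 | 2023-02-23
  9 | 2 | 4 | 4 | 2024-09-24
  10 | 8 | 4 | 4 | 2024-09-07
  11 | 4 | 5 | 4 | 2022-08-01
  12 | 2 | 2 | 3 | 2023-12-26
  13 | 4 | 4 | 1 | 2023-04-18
SELECT name, price FROM products ORDER BY price DESC LIMIT 3

Execution result:
name | price
Phone | 495.24
Headphones | 494.21
Microphone | 449.98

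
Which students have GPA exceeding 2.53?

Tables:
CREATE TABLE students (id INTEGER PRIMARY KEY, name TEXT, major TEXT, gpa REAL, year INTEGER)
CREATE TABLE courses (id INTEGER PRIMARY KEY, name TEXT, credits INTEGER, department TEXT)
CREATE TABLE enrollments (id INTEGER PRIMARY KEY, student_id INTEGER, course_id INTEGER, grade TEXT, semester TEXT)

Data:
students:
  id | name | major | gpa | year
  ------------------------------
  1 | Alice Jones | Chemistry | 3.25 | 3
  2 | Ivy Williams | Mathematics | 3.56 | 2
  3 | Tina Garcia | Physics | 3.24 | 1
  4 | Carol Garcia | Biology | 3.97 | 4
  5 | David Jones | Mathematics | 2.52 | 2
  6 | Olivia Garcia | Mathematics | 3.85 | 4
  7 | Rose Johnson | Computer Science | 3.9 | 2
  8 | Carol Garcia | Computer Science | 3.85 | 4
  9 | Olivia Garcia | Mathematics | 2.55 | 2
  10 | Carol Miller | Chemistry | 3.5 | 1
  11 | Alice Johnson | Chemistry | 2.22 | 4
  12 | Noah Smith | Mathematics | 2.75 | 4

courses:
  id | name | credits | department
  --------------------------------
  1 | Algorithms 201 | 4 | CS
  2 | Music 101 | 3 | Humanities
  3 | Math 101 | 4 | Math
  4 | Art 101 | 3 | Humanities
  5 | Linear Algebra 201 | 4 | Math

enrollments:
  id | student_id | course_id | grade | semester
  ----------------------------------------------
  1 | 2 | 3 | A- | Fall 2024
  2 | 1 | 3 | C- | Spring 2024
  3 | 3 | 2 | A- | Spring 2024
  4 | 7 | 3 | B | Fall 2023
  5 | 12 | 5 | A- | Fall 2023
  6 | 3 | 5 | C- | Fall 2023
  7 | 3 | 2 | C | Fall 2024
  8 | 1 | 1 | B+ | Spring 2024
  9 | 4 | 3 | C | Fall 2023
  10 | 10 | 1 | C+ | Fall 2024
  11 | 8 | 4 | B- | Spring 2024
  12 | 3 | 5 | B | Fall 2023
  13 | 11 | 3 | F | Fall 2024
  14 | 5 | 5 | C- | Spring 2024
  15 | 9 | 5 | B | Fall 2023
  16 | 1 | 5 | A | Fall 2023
SELECT name, gpa FROM students WHERE gpa > 2.53

Execution result:
name | gpa
Alice Jones | 3.25
Ivy Williams | 3.56
Tina Garcia | 3.24
Carol Garcia | 3.97
Olivia Garcia | 3.85
Rose Johnson | 3.90
Carol Garcia | 3.85
Olivia Garcia | 2.55
Carol Miller | 3.50
Noah Smith | 2.75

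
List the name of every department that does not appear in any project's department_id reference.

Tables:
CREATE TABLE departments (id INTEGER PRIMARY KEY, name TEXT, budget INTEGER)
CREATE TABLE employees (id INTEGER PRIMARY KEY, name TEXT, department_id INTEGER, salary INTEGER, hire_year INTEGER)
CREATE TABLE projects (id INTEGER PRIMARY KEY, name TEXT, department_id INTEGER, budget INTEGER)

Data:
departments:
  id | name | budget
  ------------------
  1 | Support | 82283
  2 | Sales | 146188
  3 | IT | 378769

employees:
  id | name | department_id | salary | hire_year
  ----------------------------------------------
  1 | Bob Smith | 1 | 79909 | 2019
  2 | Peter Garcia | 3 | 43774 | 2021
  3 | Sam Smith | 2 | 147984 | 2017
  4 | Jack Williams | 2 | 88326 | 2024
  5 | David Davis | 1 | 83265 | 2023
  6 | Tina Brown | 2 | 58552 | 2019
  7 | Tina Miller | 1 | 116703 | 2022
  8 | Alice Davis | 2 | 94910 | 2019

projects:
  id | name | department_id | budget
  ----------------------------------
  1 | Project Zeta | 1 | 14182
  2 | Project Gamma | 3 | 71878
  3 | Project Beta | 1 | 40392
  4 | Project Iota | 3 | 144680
SELECT p.name FROM departments p LEFT JOIN projects c ON c.department_id = p.id WHERE c.id IS NULL

Execution result:
Sales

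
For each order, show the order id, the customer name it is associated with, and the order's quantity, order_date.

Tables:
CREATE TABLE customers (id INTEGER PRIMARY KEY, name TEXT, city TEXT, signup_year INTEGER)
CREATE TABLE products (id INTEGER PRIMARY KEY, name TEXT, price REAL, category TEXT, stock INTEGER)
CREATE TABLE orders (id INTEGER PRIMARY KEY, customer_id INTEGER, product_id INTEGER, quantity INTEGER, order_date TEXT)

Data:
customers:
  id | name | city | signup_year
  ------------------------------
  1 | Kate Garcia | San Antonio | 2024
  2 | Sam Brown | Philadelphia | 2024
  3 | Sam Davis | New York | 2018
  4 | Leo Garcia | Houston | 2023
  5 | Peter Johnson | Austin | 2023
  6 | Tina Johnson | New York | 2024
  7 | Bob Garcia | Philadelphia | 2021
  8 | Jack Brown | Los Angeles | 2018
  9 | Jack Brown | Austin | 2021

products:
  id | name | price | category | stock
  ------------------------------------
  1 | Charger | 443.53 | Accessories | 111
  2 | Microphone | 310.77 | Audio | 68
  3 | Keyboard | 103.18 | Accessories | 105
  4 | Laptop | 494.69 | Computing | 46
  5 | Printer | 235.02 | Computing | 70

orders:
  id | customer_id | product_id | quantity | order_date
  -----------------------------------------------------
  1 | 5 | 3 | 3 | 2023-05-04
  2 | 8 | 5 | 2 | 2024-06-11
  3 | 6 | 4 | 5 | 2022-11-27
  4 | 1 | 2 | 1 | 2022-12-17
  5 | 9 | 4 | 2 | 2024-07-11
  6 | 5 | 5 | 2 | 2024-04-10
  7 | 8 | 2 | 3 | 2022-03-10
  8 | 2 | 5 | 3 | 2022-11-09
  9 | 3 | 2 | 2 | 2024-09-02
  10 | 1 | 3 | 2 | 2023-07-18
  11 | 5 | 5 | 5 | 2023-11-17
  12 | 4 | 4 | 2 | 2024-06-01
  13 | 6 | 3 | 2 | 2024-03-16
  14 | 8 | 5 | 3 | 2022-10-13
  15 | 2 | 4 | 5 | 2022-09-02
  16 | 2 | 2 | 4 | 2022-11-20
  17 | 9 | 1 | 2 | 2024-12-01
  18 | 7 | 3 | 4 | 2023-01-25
SELECT c.id, p.name AS customer, c.quantity, c.order_date FROM orders c JOIN customers p ON c.customer_id = p.id

Execution result:
id | customer | quantity | order_date
1 | Peter Johnson | 3 | 2023-05-04
2 | Jack Brown | 2 | 2024-06-11
3 | Tina Johnson | 5 | 2022-11-27
4 | Kate Garcia | 1 | 2022-12-17
5 | Jack Brown | 2 | 2024-07-11
6 | Peter Johnson | 2 | 2024-04-10
7 | Jack Brown | 3 | 2022-03-10
8 | Sam Brown | 3 | 2022-11-09
9 | Sam Davis | 2 | 2024-09-02
10 | Kate Garcia | 2 | 2023-07-18
11 | Peter Johnson | 5 | 2023-11-17
12 | Leo Garcia | 2 | 2024-06-01
13 | Tina Johnson | 2 | 2024-03-16
14 | Jack Brown | 3 | 2022-10-13
15 | Sam Brown | 5 | 2022-09-02
16 | Sam Brown | 4 | 2022-11-20
17 | Jack Brown | 2 | 2024-12-01
18 | Bob Garcia | 4 | 2023-01-25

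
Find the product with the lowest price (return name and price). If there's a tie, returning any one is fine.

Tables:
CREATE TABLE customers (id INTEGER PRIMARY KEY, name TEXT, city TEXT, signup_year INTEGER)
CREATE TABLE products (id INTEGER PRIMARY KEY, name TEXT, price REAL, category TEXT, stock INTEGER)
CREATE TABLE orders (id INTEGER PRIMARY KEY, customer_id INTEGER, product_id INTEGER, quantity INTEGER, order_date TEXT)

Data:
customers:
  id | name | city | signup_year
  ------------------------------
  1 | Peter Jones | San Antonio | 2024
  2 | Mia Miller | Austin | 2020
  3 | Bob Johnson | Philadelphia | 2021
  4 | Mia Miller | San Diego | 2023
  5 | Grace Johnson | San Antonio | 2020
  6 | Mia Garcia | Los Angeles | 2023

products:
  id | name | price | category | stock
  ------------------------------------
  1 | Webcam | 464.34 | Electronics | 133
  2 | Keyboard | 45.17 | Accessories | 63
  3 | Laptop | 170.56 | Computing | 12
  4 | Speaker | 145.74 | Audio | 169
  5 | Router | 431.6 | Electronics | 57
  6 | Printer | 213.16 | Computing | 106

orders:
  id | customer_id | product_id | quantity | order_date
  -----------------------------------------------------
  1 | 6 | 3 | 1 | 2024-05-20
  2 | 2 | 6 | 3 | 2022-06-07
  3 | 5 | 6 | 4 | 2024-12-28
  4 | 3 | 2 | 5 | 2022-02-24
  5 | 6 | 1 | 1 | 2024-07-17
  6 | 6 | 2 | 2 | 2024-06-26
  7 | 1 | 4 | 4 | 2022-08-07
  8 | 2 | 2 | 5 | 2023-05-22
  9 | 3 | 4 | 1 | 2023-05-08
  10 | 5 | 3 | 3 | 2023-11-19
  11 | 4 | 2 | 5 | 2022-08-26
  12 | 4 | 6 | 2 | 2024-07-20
SELECT name, price FROM products ORDER BY price ASC LIMIT 1

Execution result:
name | price
Keyboard | 45.17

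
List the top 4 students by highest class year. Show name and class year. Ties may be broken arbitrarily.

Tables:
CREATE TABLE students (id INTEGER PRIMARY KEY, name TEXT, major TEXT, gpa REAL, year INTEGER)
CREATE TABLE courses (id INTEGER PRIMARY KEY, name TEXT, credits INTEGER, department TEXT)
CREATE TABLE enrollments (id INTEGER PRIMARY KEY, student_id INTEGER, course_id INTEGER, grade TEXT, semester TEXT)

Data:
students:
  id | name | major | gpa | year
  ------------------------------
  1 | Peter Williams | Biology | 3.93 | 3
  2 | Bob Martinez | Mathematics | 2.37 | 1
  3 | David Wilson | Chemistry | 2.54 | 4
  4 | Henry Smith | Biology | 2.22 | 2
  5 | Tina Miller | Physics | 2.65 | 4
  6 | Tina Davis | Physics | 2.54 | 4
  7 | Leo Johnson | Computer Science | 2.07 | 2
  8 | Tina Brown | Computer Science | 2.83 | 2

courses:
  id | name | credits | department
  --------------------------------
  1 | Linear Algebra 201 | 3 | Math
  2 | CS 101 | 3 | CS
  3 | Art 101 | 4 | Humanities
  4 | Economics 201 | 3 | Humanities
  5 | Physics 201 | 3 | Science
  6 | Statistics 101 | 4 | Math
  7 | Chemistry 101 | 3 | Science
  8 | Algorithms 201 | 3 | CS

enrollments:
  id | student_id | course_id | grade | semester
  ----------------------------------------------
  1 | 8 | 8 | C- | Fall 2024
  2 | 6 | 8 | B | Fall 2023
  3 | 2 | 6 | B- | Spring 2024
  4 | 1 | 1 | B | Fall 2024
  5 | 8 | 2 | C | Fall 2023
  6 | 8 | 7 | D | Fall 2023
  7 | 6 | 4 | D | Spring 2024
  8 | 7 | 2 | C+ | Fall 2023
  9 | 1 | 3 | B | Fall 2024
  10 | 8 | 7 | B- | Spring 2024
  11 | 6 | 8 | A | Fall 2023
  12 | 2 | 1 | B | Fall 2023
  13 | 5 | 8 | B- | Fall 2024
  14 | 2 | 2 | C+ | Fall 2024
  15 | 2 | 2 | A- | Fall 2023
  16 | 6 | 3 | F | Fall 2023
SELECT name, year FROM students ORDER BY year DESC LIMIT 4

Execution result:
name | year
David Wilson | 4
Tina Miller | 4
Tina Davis | 4
Peter Williams | 3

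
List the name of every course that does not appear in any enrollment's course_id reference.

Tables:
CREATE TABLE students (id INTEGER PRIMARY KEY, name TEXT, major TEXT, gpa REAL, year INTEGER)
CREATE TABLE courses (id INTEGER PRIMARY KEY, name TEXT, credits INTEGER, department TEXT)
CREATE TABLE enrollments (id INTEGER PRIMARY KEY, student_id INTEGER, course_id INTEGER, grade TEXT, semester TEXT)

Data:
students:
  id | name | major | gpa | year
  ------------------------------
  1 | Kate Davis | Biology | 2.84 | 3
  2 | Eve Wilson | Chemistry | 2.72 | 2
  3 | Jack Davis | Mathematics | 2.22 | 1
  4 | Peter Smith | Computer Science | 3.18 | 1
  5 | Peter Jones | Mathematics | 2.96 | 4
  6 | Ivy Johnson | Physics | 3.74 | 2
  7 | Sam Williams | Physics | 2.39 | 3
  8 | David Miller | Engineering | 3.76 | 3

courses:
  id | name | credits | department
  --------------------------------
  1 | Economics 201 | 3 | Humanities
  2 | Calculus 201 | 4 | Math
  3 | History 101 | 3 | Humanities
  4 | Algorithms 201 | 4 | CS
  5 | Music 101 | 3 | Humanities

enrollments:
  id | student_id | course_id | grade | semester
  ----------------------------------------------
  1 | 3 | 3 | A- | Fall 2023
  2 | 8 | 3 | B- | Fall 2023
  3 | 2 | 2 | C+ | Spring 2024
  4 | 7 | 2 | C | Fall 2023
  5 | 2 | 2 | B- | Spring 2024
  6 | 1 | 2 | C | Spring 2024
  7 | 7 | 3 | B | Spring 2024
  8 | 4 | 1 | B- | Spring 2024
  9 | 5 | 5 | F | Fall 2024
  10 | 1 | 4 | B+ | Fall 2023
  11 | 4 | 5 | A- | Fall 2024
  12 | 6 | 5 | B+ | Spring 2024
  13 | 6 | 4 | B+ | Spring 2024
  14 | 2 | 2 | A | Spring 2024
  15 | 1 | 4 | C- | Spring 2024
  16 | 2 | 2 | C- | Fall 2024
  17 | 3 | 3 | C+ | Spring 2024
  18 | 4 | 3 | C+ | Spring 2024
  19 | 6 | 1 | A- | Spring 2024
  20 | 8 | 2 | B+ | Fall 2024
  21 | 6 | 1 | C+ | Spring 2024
SELECT p.name FROM courses p LEFT JOIN enrollments c ON c.course_id = p.id WHERE c.id IS NULL

Execution result:
(no rows)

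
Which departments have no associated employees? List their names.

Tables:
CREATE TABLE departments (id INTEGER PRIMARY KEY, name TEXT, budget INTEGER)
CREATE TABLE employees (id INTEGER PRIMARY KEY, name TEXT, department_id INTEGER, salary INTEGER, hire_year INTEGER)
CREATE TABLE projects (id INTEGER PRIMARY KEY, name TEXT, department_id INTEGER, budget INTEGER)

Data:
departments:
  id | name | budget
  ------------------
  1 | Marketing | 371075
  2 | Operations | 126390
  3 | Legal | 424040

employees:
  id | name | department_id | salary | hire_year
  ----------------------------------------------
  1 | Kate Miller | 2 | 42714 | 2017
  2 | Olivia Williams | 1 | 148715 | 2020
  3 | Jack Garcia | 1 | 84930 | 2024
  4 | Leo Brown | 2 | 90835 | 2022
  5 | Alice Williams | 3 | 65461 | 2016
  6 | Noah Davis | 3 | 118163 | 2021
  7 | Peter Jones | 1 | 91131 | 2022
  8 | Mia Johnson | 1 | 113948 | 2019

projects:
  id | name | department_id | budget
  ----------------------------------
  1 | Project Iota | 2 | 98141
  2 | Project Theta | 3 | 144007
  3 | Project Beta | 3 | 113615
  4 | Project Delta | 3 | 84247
SELECT p.name FROM departments p LEFT JOIN employees c ON c.department_id = p.id WHERE c.id IS NULL

Execution result:
(no rows)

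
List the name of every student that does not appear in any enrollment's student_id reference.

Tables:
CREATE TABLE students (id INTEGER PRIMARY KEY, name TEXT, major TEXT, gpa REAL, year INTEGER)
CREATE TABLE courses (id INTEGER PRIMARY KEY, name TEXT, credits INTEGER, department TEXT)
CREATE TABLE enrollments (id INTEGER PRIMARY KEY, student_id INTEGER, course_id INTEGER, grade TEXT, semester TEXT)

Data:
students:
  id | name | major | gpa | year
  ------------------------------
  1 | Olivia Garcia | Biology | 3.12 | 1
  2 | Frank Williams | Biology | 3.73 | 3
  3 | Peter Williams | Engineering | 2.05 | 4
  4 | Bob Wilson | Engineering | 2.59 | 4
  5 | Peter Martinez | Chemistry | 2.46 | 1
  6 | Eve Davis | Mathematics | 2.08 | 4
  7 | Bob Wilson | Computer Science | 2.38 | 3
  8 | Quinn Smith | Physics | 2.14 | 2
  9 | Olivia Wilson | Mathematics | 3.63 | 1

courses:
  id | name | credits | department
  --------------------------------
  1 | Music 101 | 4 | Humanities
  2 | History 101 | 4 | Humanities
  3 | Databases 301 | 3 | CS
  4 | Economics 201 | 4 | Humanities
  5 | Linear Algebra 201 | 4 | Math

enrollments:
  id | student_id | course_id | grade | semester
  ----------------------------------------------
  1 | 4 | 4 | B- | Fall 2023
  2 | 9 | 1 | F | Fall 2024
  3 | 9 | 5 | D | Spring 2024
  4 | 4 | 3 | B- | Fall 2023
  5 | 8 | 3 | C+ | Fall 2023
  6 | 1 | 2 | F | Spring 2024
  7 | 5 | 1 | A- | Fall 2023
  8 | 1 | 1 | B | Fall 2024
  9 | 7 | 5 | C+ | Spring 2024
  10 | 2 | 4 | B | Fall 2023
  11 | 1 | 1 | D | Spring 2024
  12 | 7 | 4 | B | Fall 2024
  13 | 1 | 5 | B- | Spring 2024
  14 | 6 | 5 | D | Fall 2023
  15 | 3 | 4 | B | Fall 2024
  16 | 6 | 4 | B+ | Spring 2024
SELECT p.name FROM students p LEFT JOIN enrollments c ON c.student_id = p.id WHERE c.id IS NULL

Execution result:
(no rows)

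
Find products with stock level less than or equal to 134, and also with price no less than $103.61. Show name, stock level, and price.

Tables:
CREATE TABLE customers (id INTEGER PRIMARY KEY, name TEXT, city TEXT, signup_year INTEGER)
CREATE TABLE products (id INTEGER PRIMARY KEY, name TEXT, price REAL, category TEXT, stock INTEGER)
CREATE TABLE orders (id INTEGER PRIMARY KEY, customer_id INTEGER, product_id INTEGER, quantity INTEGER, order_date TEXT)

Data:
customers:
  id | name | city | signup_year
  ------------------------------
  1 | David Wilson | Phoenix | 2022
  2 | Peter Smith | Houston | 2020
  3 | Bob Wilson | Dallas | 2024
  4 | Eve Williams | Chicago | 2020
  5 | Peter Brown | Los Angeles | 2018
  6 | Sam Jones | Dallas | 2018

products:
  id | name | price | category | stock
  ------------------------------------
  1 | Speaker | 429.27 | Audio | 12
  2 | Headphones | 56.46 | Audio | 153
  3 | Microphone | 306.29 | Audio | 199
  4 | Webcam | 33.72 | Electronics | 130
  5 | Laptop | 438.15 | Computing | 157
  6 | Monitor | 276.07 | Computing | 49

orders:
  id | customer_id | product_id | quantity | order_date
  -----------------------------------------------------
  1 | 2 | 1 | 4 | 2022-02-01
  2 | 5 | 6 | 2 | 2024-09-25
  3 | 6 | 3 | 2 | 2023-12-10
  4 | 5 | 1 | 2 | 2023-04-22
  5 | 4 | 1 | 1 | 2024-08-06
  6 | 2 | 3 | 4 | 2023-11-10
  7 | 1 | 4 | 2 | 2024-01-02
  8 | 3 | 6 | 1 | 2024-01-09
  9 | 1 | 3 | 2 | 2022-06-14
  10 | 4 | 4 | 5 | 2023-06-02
SELECT name, stock, price FROM products WHERE stock <= 134 AND price >= 103.61

Execution result:
name | stock | price
Speaker | 12 | 429.27
Monitor | 49 | 276.07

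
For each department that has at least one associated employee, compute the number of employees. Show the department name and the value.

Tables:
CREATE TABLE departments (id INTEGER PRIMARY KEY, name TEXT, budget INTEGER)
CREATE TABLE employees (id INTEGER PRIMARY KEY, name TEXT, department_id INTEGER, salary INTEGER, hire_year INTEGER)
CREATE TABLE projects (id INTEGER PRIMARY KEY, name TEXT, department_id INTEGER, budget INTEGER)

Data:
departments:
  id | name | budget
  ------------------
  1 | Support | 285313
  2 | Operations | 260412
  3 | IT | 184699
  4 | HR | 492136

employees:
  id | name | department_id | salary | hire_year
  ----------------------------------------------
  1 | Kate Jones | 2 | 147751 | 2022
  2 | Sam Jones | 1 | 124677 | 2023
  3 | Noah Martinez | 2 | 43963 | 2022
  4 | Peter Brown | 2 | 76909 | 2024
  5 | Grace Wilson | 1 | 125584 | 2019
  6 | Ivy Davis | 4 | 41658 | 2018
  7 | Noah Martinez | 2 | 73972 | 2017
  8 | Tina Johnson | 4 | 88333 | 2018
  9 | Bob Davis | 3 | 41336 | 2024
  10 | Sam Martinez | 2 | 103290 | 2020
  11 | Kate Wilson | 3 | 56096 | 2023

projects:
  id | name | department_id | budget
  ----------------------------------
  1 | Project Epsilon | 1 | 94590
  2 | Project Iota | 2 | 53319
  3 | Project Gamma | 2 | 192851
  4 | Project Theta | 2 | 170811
SELECT p.name, COUNT(*) AS n FROM employees c JOIN departments p ON c.department_id = p.id GROUP BY p.id, p.name

Execution result:
name | n
Support | 2
Operations | 5
IT | 2
HR | 2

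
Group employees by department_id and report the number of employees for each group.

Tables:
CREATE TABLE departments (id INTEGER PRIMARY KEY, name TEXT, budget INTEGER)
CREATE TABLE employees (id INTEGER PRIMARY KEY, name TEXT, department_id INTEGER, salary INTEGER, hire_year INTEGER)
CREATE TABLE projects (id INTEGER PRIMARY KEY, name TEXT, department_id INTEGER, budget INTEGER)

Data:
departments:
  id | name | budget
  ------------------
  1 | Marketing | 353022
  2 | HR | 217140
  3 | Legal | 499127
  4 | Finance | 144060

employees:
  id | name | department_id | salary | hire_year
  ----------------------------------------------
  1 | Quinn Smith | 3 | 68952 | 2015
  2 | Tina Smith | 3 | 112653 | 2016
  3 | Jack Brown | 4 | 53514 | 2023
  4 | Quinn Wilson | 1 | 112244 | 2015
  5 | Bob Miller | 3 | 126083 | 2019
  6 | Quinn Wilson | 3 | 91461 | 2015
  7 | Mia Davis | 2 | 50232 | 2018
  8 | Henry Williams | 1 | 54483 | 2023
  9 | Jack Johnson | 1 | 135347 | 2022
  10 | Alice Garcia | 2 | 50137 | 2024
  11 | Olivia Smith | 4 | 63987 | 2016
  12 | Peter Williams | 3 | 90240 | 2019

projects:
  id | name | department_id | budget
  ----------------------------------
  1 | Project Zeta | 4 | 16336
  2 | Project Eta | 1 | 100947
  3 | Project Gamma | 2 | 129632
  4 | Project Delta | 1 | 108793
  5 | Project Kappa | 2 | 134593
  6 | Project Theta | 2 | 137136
SELECT department_id, COUNT(*) AS n FROM employees GROUP BY department_id

Execution result:
department_id | n
1 | 3
2 | 2
3 | 5
4 | 2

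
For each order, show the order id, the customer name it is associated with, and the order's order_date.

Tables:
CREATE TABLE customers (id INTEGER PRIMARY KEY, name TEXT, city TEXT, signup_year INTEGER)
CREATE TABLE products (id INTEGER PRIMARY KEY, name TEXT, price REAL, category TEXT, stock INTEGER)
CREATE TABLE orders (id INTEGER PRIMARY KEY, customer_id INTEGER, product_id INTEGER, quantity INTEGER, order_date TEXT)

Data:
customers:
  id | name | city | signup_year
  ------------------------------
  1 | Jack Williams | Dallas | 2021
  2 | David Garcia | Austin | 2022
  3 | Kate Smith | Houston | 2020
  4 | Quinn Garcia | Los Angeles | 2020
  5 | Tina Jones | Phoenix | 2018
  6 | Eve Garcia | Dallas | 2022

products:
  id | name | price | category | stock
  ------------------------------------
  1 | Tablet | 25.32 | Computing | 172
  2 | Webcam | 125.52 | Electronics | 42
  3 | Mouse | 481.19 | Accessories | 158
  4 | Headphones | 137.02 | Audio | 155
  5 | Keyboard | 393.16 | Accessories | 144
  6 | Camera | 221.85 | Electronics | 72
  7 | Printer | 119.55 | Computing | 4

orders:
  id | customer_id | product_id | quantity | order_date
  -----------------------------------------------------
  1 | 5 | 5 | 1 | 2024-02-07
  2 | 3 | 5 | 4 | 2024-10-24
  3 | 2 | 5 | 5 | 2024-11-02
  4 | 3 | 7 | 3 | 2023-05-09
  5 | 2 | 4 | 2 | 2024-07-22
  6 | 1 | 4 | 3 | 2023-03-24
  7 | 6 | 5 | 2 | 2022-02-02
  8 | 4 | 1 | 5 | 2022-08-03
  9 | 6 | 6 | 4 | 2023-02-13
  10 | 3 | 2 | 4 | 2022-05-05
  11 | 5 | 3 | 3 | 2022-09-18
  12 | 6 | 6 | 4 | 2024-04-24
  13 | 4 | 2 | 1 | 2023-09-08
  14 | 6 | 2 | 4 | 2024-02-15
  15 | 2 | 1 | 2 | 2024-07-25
SELECT c.id, p.name AS customer, c.order_date FROM orders c JOIN customers p ON c.customer_id = p.id

Execution result:
id | customer | order_date
1 | Tina Jones | 2024-02-07
2 | Kate Smith | 2024-10-24
3 | David Garcia | 2024-11-02
4 | Kate Smith | 2023-05-09
5 | David Garcia | 2024-07-22
6 | Jack Williams | 2023-03-24
7 | Eve Garcia | 2022-02-02
8 | Quinn Garcia | 2022-08-03
9 | Eve Garcia | 2023-02-13
10 | Kate Smith | 2022-05-05
11 | Tina Jones | 2022-09-18
12 | Eve Garcia | 2024-04-24
13 | Quinn Garcia | 2023-09-08
14 | Eve Garcia | 2024-02-15
15 | David Garcia | 2024-07-25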